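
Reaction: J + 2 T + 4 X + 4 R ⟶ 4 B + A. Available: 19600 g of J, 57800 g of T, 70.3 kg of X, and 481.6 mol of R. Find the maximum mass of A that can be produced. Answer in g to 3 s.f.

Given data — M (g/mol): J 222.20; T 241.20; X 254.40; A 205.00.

n(J) = 19600 / 222.20 = 88.21 mol
n(T) = 57800 / 241.20 = 239.6 mol
n(X) = 70.30×1000 / 254.40 = 276.3 mol
n(R) = 481.6 mol
n/ν → J: 88.21, T: 119.8, X: 69.08, R: 120.4; X is limiting.
n(A) = (1/4) × 276.3 = 69.08 mol
mass = 69.08 × 205.00 = 14160 g

14200 g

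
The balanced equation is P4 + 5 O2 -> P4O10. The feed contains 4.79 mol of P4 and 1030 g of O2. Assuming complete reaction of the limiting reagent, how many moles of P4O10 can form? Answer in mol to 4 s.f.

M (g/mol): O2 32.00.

n(P4) = 4.790 mol
n(O2) = 1030 / 32.00 = 32.19 mol
n/ν for P4 = 4.790/1 = 4.790
n/ν for O2 = 32.19/5 = 6.438
Smallest n/ν is P4 → limiting reagent.
n(P4O10) = (1/1) × 4.790 = 4.790 mol

4.790 mol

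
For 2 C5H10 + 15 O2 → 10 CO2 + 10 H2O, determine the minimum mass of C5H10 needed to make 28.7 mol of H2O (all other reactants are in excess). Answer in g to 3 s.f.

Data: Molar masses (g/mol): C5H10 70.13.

403 g

n(H2O) = 28.70 mol
n(C5H10) = (2/10) × 28.70 = 5.740 mol
mass = 5.740 × 70.13 = 402.5 g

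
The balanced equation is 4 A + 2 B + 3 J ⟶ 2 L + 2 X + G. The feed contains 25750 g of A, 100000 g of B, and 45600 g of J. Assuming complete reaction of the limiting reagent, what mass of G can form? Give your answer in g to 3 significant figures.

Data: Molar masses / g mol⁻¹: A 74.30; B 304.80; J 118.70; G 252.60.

21900 g

n(A) = 25750 / 74.30 = 346.6 mol
n(B) = 100000 / 304.80 = 328.1 mol
n(J) = 45600 / 118.70 = 384.2 mol
n/ν for A = 346.6/4 = 86.65
n/ν for B = 328.1/2 = 164.1
n/ν for J = 384.2/3 = 128.1
Smallest n/ν is A → limiting reagent.
n(G) = (1/4) × 346.6 = 86.65 mol
mass = 86.65 × 252.60 = 21890 g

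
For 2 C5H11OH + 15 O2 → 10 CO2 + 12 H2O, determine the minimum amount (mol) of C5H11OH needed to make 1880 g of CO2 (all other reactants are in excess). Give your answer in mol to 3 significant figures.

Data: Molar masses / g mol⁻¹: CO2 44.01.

8.54 mol

n(CO2) = 1880 / 44.01 = 42.72 mol
n(C5H11OH) = (2/10) × 42.72 = 8.544 mol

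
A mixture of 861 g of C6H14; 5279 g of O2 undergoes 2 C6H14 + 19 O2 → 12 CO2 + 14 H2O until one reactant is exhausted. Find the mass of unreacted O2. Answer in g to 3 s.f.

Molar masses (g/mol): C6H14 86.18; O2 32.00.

2240 g

n(C6H14) = 861.0 / 86.18 = 9.991 mol
n(O2) = 5279 / 32.00 = 165.0 mol
n/ν → C6H14: 4.996, O2: 8.684; C6H14 is limiting.
O2 consumed = (19/2) × 9.991 = 94.91 mol
O2 remaining = 165.0 − 94.91 = 70.09 mol
mass = 70.09 × 32.00 = 2243 g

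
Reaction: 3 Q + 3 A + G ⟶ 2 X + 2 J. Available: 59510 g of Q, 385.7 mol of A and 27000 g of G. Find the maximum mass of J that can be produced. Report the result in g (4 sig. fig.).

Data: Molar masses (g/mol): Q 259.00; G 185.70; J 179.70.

27530 g

n(Q) = 59510 / 259.00 = 229.8 mol
n(A) = 385.7 mol
n(G) = 27000 / 185.70 = 145.4 mol
n/ν for Q = 229.8/3 = 76.60
n/ν for A = 385.7/3 = 128.6
n/ν for G = 145.4/1 = 145.4
Smallest n/ν is Q → limiting reagent.
n(J) = (2/3) × 229.8 = 153.2 mol
mass = 153.2 × 179.70 = 27530 g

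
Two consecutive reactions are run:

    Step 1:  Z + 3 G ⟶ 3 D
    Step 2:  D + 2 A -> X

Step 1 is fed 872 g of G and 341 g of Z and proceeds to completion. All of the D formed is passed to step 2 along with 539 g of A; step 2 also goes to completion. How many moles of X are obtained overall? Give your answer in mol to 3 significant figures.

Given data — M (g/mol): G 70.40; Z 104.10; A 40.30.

Step 1:
n(G) = 872.0 / 70.40 = 12.39 mol
n(Z) = 341.0 / 104.10 = 3.276 mol
n/ν for G = 12.39/3 = 4.130
n/ν for Z = 3.276/1 = 3.276
Smallest n/ν is Z → limiting reagent.
n(D) produced = (3/1) × 3.276 = 9.828 mol
Step 2:
n(D) available = 9.828 mol
n(A) = 539.0 / 40.30 = 13.37 mol
n/ν for D = 9.828/1 = 9.828
n/ν for A = 13.37/2 = 6.685
Smallest n/ν is A → limiting reagent.
n(X) = (1/2) × 13.37 = 6.685 mol

6.69 mol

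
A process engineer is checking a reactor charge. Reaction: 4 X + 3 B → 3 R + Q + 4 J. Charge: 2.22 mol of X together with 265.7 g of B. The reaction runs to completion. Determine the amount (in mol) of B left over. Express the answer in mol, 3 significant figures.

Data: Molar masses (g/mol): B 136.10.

0.287 mol

n(X) = 2.220 mol
n(B) = 265.7 / 136.10 = 1.952 mol
n/ν for X = 2.220/4 = 0.5550
n/ν for B = 1.952/3 = 0.6507
Smallest n/ν is X → limiting reagent.
B consumed = (3/4) × 2.220 = 1.665 mol
B remaining = 1.952 − 1.665 = 0.2870 mol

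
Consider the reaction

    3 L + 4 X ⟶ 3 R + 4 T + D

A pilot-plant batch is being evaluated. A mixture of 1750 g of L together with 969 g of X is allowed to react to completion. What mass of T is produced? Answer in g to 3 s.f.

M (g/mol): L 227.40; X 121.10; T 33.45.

268 g

n(L) = 1750 / 227.40 = 7.696 mol
n(X) = 969.0 / 121.10 = 8.002 mol
n/ν → L: 2.565, X: 2.001; X is limiting.
n(T) = (4/4) × 8.002 = 8.002 mol
mass = 8.002 × 33.45 = 267.7 g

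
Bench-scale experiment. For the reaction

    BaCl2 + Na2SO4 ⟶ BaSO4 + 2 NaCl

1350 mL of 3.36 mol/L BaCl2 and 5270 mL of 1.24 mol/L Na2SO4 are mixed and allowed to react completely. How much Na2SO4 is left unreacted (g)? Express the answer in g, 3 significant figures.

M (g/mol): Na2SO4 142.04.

n(BaCl2) = 3.36 × 1350/1000 = 4.536 mol
n(Na2SO4) = 1.24 × 5270/1000 = 6.535 mol
n/ν → BaCl2: 4.536, Na2SO4: 6.535; BaCl2 is limiting.
Na2SO4 consumed = (1/1) × 4.536 = 4.536 mol
Na2SO4 remaining = 6.535 − 4.536 = 1.999 mol
mass = 1.999 × 142.04 = 283.9 g

284 g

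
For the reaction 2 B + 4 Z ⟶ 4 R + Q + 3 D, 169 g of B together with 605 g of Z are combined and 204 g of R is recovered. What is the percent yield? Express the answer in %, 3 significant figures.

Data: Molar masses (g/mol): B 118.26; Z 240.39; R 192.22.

n(B) = 169.0 / 118.26 = 1.429 mol
n(Z) = 605.0 / 240.39 = 2.517 mol
n/ν for B = 1.429/2 = 0.7145
n/ν for Z = 2.517/4 = 0.6293
Smallest n/ν is Z → limiting reagent.
theoretical n(R) = (4/4) × 2.517 = 2.517 mol → 483.8 g
% yield = 204 / 483.8 × 100 = 42.17 %

42.2 %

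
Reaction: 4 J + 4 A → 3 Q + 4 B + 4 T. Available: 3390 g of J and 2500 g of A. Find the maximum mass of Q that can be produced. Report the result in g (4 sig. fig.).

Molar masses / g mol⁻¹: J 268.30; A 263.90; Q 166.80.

1185 g

n(J) = 3390 / 268.30 = 12.64 mol
n(A) = 2500 / 263.90 = 9.473 mol
n/ν for J = 12.64/4 = 3.160
n/ν for A = 9.473/4 = 2.368
Smallest n/ν is A → limiting reagent.
n(Q) = (3/4) × 9.473 = 7.105 mol
mass = 7.105 × 166.80 = 1185 g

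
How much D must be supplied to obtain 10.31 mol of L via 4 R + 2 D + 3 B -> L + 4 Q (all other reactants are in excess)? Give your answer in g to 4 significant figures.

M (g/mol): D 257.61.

n(L) = 10.31 mol
n(D) = (2/1) × 10.31 = 20.62 mol
mass = 20.62 × 257.61 = 5312 g

5312 g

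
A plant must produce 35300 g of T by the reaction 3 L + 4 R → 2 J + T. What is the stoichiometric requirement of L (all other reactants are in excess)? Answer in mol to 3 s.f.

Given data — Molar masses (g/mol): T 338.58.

n(T) = 35300 / 338.58 = 104.3 mol
n(L) = (3/1) × 104.3 = 312.9 mol

313 mol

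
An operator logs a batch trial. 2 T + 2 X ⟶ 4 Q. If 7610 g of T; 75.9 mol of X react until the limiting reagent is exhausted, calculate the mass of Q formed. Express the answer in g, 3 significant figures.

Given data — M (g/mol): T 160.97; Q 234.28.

22200 g

n(T) = 7610 / 160.97 = 47.28 mol
n(X) = 75.90 mol
n/ν for T = 47.28/2 = 23.64
n/ν for X = 75.90/2 = 37.95
Smallest n/ν is T → limiting reagent.
n(Q) = (4/2) × 47.28 = 94.56 mol
mass = 94.56 × 234.28 = 22150 g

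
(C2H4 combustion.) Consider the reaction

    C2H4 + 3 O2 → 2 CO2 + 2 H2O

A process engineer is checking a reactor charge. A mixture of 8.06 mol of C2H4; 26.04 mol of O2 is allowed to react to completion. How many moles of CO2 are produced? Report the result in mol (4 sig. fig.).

16.12 mol

n(C2H4) = 8.060 mol
n(O2) = 26.04 mol
n/ν for C2H4 = 8.060/1 = 8.060
n/ν for O2 = 26.04/3 = 8.680
Smallest n/ν is C2H4 → limiting reagent.
n(CO2) = (2/1) × 8.060 = 16.12 mol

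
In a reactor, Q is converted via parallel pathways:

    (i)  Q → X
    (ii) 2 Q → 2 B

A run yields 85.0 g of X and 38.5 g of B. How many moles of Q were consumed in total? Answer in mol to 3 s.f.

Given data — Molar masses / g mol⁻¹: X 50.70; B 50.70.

n(X) = 85.0 / 50.70 = 1.677 mol
n(B) = 38.5 / 50.70 = 0.7594 mol
n(Q) via (i) = (1/1)×1.677 = 1.677 mol
n(Q) via (ii) = (2/2)×0.7594 = 0.7594 mol
total n(Q) = 1.677 + 0.7594 = 2.436 mol

2.44 mol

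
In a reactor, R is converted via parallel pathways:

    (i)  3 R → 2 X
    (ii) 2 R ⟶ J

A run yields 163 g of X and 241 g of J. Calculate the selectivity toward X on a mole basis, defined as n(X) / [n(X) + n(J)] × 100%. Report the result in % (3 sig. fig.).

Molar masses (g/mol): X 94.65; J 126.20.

n(X) = 163 / 94.65 = 1.722 mol
n(J) = 241 / 126.20 = 1.910 mol
selectivity = 1.722/(1.722+1.910) × 100 = 47.41 %

47.4 %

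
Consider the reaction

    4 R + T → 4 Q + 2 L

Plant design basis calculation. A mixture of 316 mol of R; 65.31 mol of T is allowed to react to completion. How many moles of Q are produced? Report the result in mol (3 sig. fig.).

n(R) = 316.0 mol
n(T) = 65.31 mol
n/ν → R: 79.00, T: 65.31; T is limiting.
n(Q) = (4/1) × 65.31 = 261.2 mol

261 mol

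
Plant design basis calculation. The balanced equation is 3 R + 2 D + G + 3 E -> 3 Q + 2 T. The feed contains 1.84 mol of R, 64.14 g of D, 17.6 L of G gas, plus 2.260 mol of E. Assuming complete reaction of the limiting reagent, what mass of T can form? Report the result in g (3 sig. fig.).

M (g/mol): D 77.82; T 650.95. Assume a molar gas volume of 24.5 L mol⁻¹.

537 g

n(R) = 1.840 mol
n(D) = 64.14 / 77.82 = 0.8242 mol
n(G) = 17.60 / 24.5 = 0.7184 mol
n(E) = 2.260 mol
n/ν → R: 0.6133, D: 0.4121, G: 0.7184, E: 0.7533; D is limiting.
n(T) = (2/2) × 0.8242 = 0.8242 mol
mass = 0.8242 × 650.95 = 536.5 g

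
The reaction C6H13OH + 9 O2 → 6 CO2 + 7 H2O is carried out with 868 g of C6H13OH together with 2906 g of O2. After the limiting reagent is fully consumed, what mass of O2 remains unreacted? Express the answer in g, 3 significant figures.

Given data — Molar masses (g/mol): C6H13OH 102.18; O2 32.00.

n(C6H13OH) = 868.0 / 102.18 = 8.495 mol
n(O2) = 2906 / 32.00 = 90.81 mol
n/ν for C6H13OH = 8.495/1 = 8.495
n/ν for O2 = 90.81/9 = 10.09
Smallest n/ν is C6H13OH → limiting reagent.
O2 consumed = (9/1) × 8.495 = 76.46 mol
O2 remaining = 90.81 − 76.46 = 14.35 mol
mass = 14.35 × 32.00 = 459.2 g

459 g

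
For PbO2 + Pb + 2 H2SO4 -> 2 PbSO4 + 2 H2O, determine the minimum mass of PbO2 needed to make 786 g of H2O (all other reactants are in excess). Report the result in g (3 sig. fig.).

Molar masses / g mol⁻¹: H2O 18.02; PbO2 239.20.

5220 g

n(H2O) = 786 / 18.02 = 43.62 mol
n(PbO2) = (1/2) × 43.62 = 21.81 mol
mass = 21.81 × 239.20 = 5217 g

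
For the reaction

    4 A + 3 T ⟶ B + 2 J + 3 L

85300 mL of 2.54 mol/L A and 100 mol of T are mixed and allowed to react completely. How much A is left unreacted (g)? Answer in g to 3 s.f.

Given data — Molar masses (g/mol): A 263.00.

n(A) = 2.54 × 85300/1000 = 216.7 mol
n(T) = 100.0 mol
n/ν for A = 216.7/4 = 54.18
n/ν for T = 100.0/3 = 33.33
Smallest n/ν is T → limiting reagent.
A consumed = (4/3) × 100.0 = 133.3 mol
A remaining = 216.7 − 133.3 = 83.40 mol
mass = 83.40 × 263.00 = 21930 g

21900 g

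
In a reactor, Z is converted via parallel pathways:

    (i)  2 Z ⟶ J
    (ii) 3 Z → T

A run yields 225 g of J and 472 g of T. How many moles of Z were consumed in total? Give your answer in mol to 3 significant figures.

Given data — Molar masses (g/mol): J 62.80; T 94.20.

22.2 mol

n(J) = 225 / 62.80 = 3.583 mol
n(T) = 472 / 94.20 = 5.011 mol
n(Z) via (i) = (2/1)×3.583 = 7.166 mol
n(Z) via (ii) = (3/1)×5.011 = 15.03 mol
total n(Z) = 7.166 + 15.03 = 22.20 mol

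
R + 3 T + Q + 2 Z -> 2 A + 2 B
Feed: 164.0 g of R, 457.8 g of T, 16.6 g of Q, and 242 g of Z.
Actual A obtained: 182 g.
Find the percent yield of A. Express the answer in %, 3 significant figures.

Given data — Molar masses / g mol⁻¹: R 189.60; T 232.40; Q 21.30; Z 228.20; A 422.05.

40.7 %

n(R) = 164.0 / 189.60 = 0.8650 mol
n(T) = 457.8 / 232.40 = 1.970 mol
n(Q) = 16.60 / 21.30 = 0.7793 mol
n(Z) = 242.0 / 228.20 = 1.060 mol
n/ν for R = 0.8650/1 = 0.8650
n/ν for T = 1.970/3 = 0.6567
n/ν for Q = 0.7793/1 = 0.7793
n/ν for Z = 1.060/2 = 0.5300
Smallest n/ν is Z → limiting reagent.
theoretical n(A) = (2/2) × 1.060 = 1.060 mol → 447.4 g
% yield = 182 / 447.4 × 100 = 40.68 %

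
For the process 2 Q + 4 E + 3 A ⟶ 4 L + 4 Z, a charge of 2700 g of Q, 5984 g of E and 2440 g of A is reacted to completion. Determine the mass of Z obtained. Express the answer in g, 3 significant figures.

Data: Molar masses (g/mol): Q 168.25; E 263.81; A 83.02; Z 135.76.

n(Q) = 2700 / 168.25 = 16.05 mol
n(E) = 5984 / 263.81 = 22.68 mol
n(A) = 2440 / 83.02 = 29.39 mol
n/ν for Q = 16.05/2 = 8.025
n/ν for E = 22.68/4 = 5.670
n/ν for A = 29.39/3 = 9.797
Smallest n/ν is E → limiting reagent.
n(Z) = (4/4) × 22.68 = 22.68 mol
mass = 22.68 × 135.76 = 3079 g

3080 g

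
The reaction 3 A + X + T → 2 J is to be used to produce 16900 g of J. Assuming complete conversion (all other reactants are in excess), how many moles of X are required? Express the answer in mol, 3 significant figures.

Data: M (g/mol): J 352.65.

n(J) = 16900 / 352.65 = 47.92 mol
n(X) = (1/2) × 47.92 = 23.96 mol

24.0 mol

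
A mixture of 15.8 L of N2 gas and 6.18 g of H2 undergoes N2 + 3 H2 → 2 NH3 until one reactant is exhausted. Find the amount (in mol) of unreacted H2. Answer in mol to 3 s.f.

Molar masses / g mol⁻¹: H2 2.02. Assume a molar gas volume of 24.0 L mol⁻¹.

n(N2) = 15.80 / 24.0 = 0.6583 mol
n(H2) = 6.180 / 2.02 = 3.059 mol
n/ν → N2: 0.6583, H2: 1.020; N2 is limiting.
H2 consumed = (3/1) × 0.6583 = 1.975 mol
H2 remaining = 3.059 − 1.975 = 1.084 mol

1.08 mol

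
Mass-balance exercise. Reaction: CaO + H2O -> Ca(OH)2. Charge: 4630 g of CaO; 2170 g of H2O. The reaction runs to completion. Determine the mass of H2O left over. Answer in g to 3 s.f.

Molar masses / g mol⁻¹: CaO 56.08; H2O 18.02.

682 g

n(CaO) = 4630 / 56.08 = 82.56 mol
n(H2O) = 2170 / 18.02 = 120.4 mol
n/ν for CaO = 82.56/1 = 82.56
n/ν for H2O = 120.4/1 = 120.4
Smallest n/ν is CaO → limiting reagent.
H2O consumed = (1/1) × 82.56 = 82.56 mol
H2O remaining = 120.4 − 82.56 = 37.84 mol
mass = 37.84 × 18.02 = 681.9 g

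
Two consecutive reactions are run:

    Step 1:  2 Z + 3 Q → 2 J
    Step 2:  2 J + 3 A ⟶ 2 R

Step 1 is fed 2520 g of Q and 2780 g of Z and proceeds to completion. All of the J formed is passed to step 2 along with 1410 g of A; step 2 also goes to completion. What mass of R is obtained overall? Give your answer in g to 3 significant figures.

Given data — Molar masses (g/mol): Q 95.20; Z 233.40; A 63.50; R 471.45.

Step 1:
n(Q) = 2520 / 95.20 = 26.47 mol
n(Z) = 2780 / 233.40 = 11.91 mol
n/ν for Q = 26.47/3 = 8.823
n/ν for Z = 11.91/2 = 5.955
Smallest n/ν is Z → limiting reagent.
n(J) produced = (2/2) × 11.91 = 11.91 mol
Step 2:
n(J) available = 11.91 mol
n(A) = 1410 / 63.50 = 22.20 mol
n/ν for J = 11.91/2 = 5.955
n/ν for A = 22.20/3 = 7.400
Smallest n/ν is J → limiting reagent.
n(R) = (2/2) × 11.91 = 11.91 mol
mass = 11.91 × 471.45 = 5615 g

5620 g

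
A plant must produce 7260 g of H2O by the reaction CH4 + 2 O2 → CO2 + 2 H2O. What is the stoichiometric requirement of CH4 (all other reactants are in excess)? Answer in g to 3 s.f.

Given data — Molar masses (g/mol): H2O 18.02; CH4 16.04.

3230 g

n(H2O) = 7260 / 18.02 = 402.9 mol
n(CH4) = (1/2) × 402.9 = 201.5 mol
mass = 201.5 × 16.04 = 3232 g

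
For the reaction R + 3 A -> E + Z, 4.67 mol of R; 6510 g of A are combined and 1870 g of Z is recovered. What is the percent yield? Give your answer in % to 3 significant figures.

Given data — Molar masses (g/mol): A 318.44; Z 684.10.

58.5 %

n(R) = 4.670 mol
n(A) = 6510 / 318.44 = 20.44 mol
n/ν → R: 4.670, A: 6.813; R is limiting.
theoretical n(Z) = (1/1) × 4.670 = 4.670 mol → 3195 g
% yield = 1870 / 3195 × 100 = 58.53 %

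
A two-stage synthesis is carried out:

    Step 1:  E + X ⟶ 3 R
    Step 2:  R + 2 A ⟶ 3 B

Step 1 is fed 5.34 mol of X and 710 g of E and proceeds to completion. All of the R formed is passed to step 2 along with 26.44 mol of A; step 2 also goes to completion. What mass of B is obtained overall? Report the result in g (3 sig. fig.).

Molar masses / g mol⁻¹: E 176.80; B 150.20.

Step 1:
n(X) = 5.340 mol
n(E) = 710.0 / 176.80 = 4.016 mol
n/ν for X = 5.340/1 = 5.340
n/ν for E = 4.016/1 = 4.016
Smallest n/ν is E → limiting reagent.
n(R) produced = (3/1) × 4.016 = 12.05 mol
Step 2:
n(R) available = 12.05 mol
n(A) = 26.44 mol
n/ν for R = 12.05/1 = 12.05
n/ν for A = 26.44/2 = 13.22
Smallest n/ν is R → limiting reagent.
n(B) = (3/1) × 12.05 = 36.15 mol
mass = 36.15 × 150.20 = 5430 g

5430 g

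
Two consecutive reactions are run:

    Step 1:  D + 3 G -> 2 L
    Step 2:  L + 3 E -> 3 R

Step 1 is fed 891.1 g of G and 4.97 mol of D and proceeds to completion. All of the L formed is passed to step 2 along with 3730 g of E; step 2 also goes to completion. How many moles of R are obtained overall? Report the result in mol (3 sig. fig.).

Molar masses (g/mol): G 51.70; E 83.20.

29.8 mol

Step 1:
n(G) = 891.1 / 51.70 = 17.24 mol
n(D) = 4.970 mol
n/ν → G: 5.747, D: 4.970; D is limiting.
n(L) produced = (2/1) × 4.970 = 9.940 mol
Step 2:
n(L) available = 9.940 mol
n(E) = 3730 / 83.20 = 44.83 mol
n/ν → L: 9.940, E: 14.94; L is limiting.
n(R) = (3/1) × 9.940 = 29.82 mol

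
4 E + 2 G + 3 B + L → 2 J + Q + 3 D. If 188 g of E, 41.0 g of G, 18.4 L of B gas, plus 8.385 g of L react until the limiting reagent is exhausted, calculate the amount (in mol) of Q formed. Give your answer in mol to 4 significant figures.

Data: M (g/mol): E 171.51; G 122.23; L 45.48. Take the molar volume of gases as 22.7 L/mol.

n(E) = 188.0 / 171.51 = 1.096 mol
n(G) = 41.00 / 122.23 = 0.3354 mol
n(B) = 18.40 / 22.7 = 0.8106 mol
n(L) = 8.385 / 45.48 = 0.1844 mol
n/ν → E: 0.2740, G: 0.1677, B: 0.2702, L: 0.1844; G is limiting.
n(Q) = (1/2) × 0.3354 = 0.1677 mol

0.1677 mol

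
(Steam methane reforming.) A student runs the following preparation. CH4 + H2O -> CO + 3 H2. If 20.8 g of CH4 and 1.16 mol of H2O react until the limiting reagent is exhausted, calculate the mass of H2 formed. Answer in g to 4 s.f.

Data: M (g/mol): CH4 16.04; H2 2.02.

7.030 g

n(CH4) = 20.80 / 16.04 = 1.297 mol
n(H2O) = 1.160 mol
n/ν for CH4 = 1.297/1 = 1.297
n/ν for H2O = 1.160/1 = 1.160
Smallest n/ν is H2O → limiting reagent.
n(H2) = (3/1) × 1.160 = 3.480 mol
mass = 3.480 × 2.02 = 7.030 g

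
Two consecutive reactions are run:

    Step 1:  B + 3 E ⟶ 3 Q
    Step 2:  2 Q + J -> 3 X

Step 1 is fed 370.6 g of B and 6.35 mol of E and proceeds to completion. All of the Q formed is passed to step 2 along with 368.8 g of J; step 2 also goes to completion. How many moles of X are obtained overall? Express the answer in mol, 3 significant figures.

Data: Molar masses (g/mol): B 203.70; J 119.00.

Step 1:
n(B) = 370.6 / 203.70 = 1.819 mol
n(E) = 6.350 mol
n/ν for B = 1.819/1 = 1.819
n/ν for E = 6.350/3 = 2.117
Smallest n/ν is B → limiting reagent.
n(Q) produced = (3/1) × 1.819 = 5.457 mol
Step 2:
n(Q) available = 5.457 mol
n(J) = 368.8 / 119.00 = 3.099 mol
n/ν for Q = 5.457/2 = 2.729
n/ν for J = 3.099/1 = 3.099
Smallest n/ν is Q → limiting reagent.
n(X) = (3/2) × 5.457 = 8.186 mol

8.19 mol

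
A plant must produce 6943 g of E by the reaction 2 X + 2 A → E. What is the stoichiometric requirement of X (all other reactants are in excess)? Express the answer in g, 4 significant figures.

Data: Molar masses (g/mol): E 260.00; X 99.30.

n(E) = 6943 / 260.00 = 26.70 mol
n(X) = (2/1) × 26.70 = 53.40 mol
mass = 53.40 × 99.30 = 5303 g

5303 g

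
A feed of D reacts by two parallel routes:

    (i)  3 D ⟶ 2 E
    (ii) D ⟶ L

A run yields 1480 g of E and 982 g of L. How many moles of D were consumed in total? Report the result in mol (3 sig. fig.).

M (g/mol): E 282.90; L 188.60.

13.1 mol

n(E) = 1480 / 282.90 = 5.232 mol
n(L) = 982 / 188.60 = 5.207 mol
n(D) via (i) = (3/2)×5.232 = 7.848 mol
n(D) via (ii) = (1/1)×5.207 = 5.207 mol
total n(D) = 7.848 + 5.207 = 13.06 mol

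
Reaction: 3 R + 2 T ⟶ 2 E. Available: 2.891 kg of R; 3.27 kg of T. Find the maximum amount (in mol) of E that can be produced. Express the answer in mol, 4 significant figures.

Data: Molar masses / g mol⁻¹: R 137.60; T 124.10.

14.01 mol

n(R) = 2.891×1000 / 137.60 = 21.01 mol
n(T) = 3.270×1000 / 124.10 = 26.35 mol
n/ν for R = 21.01/3 = 7.003
n/ν for T = 26.35/2 = 13.18
Smallest n/ν is R → limiting reagent.
n(E) = (2/3) × 21.01 = 14.01 mol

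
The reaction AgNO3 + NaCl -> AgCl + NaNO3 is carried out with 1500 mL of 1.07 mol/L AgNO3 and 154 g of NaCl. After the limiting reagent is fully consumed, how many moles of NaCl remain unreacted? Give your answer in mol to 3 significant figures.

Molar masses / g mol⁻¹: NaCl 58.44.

1.03 mol

n(AgNO3) = 1.07 × 1500/1000 = 1.605 mol
n(NaCl) = 154.0 / 58.44 = 2.635 mol
n/ν → AgNO3: 1.605, NaCl: 2.635; AgNO3 is limiting.
NaCl consumed = (1/1) × 1.605 = 1.605 mol
NaCl remaining = 2.635 − 1.605 = 1.030 mol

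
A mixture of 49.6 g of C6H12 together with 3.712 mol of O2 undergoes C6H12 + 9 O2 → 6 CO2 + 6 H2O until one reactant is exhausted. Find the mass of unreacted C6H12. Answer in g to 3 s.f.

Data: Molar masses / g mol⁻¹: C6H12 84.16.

14.9 g

n(C6H12) = 49.60 / 84.16 = 0.5894 mol
n(O2) = 3.712 mol
n/ν for C6H12 = 0.5894/1 = 0.5894
n/ν for O2 = 3.712/9 = 0.4124
Smallest n/ν is O2 → limiting reagent.
C6H12 consumed = (1/9) × 3.712 = 0.4124 mol
C6H12 remaining = 0.5894 − 0.4124 = 0.1770 mol
mass = 0.1770 × 84.16 = 14.90 g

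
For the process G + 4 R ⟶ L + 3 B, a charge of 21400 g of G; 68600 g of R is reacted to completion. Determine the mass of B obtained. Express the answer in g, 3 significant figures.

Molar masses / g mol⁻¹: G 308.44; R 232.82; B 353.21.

73500 g

n(G) = 21400 / 308.44 = 69.38 mol
n(R) = 68600 / 232.82 = 294.6 mol
n/ν → G: 69.38, R: 73.65; G is limiting.
n(B) = (3/1) × 69.38 = 208.1 mol
mass = 208.1 × 353.21 = 73500 g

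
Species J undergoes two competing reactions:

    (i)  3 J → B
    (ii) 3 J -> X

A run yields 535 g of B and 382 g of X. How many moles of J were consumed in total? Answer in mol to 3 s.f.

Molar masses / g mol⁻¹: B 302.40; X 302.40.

n(B) = 535 / 302.40 = 1.769 mol
n(X) = 382 / 302.40 = 1.263 mol
n(J) via (i) = (3/1)×1.769 = 5.307 mol
n(J) via (ii) = (3/1)×1.263 = 3.789 mol
total n(J) = 5.307 + 3.789 = 9.096 mol

9.10 mol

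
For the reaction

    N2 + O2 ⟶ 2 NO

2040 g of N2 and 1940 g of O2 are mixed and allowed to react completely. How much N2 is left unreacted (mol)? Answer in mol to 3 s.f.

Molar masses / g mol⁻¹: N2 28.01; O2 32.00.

n(N2) = 2040 / 28.01 = 72.83 mol
n(O2) = 1940 / 32.00 = 60.63 mol
n/ν → N2: 72.83, O2: 60.63; O2 is limiting.
N2 consumed = (1/1) × 60.63 = 60.63 mol
N2 remaining = 72.83 − 60.63 = 12.20 mol

12.2 mol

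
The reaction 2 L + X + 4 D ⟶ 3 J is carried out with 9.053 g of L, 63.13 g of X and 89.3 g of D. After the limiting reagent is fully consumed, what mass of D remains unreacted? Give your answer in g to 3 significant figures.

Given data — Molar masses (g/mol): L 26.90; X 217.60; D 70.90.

41.6 g

n(L) = 9.053 / 26.90 = 0.3365 mol
n(X) = 63.13 / 217.60 = 0.2901 mol
n(D) = 89.30 / 70.90 = 1.260 mol
n/ν for L = 0.3365/2 = 0.1683
n/ν for X = 0.2901/1 = 0.2901
n/ν for D = 1.260/4 = 0.3150
Smallest n/ν is L → limiting reagent.
D consumed = (4/2) × 0.3365 = 0.6730 mol
D remaining = 1.260 − 0.6730 = 0.5870 mol
mass = 0.5870 × 70.90 = 41.62 g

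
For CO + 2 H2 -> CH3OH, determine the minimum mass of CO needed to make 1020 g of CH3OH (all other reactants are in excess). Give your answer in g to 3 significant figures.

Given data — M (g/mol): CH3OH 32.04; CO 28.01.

892 g

n(CH3OH) = 1020 / 32.04 = 31.84 mol
n(CO) = (1/1) × 31.84 = 31.84 mol
mass = 31.84 × 28.01 = 891.8 g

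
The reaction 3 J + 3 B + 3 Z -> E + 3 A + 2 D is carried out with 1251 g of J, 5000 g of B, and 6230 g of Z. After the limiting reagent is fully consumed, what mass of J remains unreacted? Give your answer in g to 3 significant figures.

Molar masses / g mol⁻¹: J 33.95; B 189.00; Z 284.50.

508 g

n(J) = 1251 / 33.95 = 36.85 mol
n(B) = 5000 / 189.00 = 26.46 mol
n(Z) = 6230 / 284.50 = 21.90 mol
n/ν → J: 12.28, B: 8.820, Z: 7.300; Z is limiting.
J consumed = (3/3) × 21.90 = 21.90 mol
J remaining = 36.85 − 21.90 = 14.95 mol
mass = 14.95 × 33.95 = 507.6 g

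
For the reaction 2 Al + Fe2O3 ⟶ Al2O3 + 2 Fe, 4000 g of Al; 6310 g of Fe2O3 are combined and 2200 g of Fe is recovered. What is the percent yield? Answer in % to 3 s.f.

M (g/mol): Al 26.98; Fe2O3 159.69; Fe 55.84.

49.9 %

n(Al) = 4000 / 26.98 = 148.3 mol
n(Fe2O3) = 6310 / 159.69 = 39.51 mol
n/ν for Al = 148.3/2 = 74.15
n/ν for Fe2O3 = 39.51/1 = 39.51
Smallest n/ν is Fe2O3 → limiting reagent.
theoretical n(Fe) = (2/1) × 39.51 = 79.02 mol → 4412 g
% yield = 2200 / 4412 × 100 = 49.86 %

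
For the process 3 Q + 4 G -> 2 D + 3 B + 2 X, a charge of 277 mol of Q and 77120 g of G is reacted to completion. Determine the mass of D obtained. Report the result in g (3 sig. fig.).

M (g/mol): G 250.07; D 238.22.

n(Q) = 277.0 mol
n(G) = 77120 / 250.07 = 308.4 mol
n/ν for Q = 277.0/3 = 92.33
n/ν for G = 308.4/4 = 77.10
Smallest n/ν is G → limiting reagent.
n(D) = (2/4) × 308.4 = 154.2 mol
mass = 154.2 × 238.22 = 36730 g

36700 g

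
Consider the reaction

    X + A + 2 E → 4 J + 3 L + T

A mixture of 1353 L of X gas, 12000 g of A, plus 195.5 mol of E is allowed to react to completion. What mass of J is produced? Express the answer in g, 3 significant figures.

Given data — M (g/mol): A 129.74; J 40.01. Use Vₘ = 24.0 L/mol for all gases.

n(X) = 1353 / 24.0 = 56.38 mol
n(A) = 12000 / 129.74 = 92.49 mol
n(E) = 195.5 mol
n/ν for X = 56.38/1 = 56.38
n/ν for A = 92.49/1 = 92.49
n/ν for E = 195.5/2 = 97.75
Smallest n/ν is X → limiting reagent.
n(J) = (4/1) × 56.38 = 225.5 mol
mass = 225.5 × 40.01 = 9022 g

9020 g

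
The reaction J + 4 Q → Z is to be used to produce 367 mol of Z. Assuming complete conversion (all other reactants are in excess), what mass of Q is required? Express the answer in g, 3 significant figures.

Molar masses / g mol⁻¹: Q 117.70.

173000 g

n(Z) = 367.0 mol
n(Q) = (4/1) × 367.0 = 1468 mol
mass = 1468 × 117.70 = 172800 g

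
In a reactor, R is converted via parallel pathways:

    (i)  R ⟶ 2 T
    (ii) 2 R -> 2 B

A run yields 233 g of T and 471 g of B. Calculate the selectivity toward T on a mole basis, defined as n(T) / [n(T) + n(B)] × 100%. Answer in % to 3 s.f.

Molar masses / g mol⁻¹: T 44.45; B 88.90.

49.7 %

n(T) = 233 / 44.45 = 5.242 mol
n(B) = 471 / 88.90 = 5.298 mol
selectivity = 5.242/(5.242+5.298) × 100 = 49.73 %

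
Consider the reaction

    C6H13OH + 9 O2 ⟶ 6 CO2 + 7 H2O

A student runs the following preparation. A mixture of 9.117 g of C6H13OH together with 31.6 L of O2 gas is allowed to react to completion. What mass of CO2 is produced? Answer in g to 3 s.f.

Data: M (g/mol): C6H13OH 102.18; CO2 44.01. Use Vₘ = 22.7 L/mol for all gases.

n(C6H13OH) = 9.117 / 102.18 = 0.08922 mol
n(O2) = 31.60 / 22.7 = 1.392 mol
n/ν for C6H13OH = 0.08922/1 = 0.08922
n/ν for O2 = 1.392/9 = 0.1547
Smallest n/ν is C6H13OH → limiting reagent.
n(CO2) = (6/1) × 0.08922 = 0.5353 mol
mass = 0.5353 × 44.01 = 23.56 g

23.6 g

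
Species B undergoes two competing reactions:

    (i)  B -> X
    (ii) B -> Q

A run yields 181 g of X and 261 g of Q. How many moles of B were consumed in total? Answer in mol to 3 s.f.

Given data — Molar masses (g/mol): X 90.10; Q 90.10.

n(X) = 181 / 90.10 = 2.009 mol
n(Q) = 261 / 90.10 = 2.897 mol
n(B) via (i) = (1/1)×2.009 = 2.009 mol
n(B) via (ii) = (1/1)×2.897 = 2.897 mol
total n(B) = 2.009 + 2.897 = 4.906 mol

4.91 mol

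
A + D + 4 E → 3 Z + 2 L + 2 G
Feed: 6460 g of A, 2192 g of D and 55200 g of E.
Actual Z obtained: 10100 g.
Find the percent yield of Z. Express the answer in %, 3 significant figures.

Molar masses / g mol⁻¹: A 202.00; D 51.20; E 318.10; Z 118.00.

n(A) = 6460 / 202.00 = 31.98 mol
n(D) = 2192 / 51.20 = 42.81 mol
n(E) = 55200 / 318.10 = 173.5 mol
n/ν for A = 31.98/1 = 31.98
n/ν for D = 42.81/1 = 42.81
n/ν for E = 173.5/4 = 43.38
Smallest n/ν is A → limiting reagent.
theoretical n(Z) = (3/1) × 31.98 = 95.94 mol → 11320 g
% yield = 10100 / 11320 × 100 = 89.22 %

89.2 %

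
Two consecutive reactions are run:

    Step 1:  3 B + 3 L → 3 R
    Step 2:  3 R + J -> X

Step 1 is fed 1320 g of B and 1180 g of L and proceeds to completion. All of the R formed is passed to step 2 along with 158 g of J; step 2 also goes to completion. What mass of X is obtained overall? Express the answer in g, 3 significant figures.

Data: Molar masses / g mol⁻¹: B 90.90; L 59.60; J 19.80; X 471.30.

Step 1:
n(B) = 1320 / 90.90 = 14.52 mol
n(L) = 1180 / 59.60 = 19.80 mol
n/ν for B = 14.52/3 = 4.840
n/ν for L = 19.80/3 = 6.600
Smallest n/ν is B → limiting reagent.
n(R) produced = (3/3) × 14.52 = 14.52 mol
Step 2:
n(R) available = 14.52 mol
n(J) = 158.0 / 19.80 = 7.980 mol
n/ν for R = 14.52/3 = 4.840
n/ν for J = 7.980/1 = 7.980
Smallest n/ν is R → limiting reagent.
n(X) = (1/3) × 14.52 = 4.840 mol
mass = 4.840 × 471.30 = 2281 g

2280 g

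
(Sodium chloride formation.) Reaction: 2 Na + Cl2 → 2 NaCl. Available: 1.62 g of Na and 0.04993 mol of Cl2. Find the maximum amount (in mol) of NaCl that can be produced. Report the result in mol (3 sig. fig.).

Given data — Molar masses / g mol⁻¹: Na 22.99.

n(Na) = 1.620 / 22.99 = 0.07047 mol
n(Cl2) = 0.04993 mol
n/ν → Na: 0.03524, Cl2: 0.04993; Na is limiting.
n(NaCl) = (2/2) × 0.07047 = 0.07047 mol

0.0705 mol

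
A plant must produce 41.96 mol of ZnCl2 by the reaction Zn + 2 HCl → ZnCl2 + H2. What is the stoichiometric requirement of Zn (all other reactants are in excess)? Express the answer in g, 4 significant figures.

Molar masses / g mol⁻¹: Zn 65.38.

n(ZnCl2) = 41.96 mol
n(Zn) = (1/1) × 41.96 = 41.96 mol
mass = 41.96 × 65.38 = 2743 g

2743 g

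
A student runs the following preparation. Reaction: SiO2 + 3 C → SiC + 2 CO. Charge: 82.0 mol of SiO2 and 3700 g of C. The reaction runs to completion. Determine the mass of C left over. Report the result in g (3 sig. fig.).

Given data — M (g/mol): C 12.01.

746 g

n(SiO2) = 82.00 mol
n(C) = 3700 / 12.01 = 308.1 mol
n/ν for SiO2 = 82.00/1 = 82.00
n/ν for C = 308.1/3 = 102.7
Smallest n/ν is SiO2 → limiting reagent.
C consumed = (3/1) × 82.00 = 246.0 mol
C remaining = 308.1 − 246.0 = 62.10 mol
mass = 62.10 × 12.01 = 745.8 g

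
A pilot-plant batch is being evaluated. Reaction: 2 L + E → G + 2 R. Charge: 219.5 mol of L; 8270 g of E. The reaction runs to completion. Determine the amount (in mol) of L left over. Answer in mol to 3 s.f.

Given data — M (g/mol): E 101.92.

n(L) = 219.5 mol
n(E) = 8270 / 101.92 = 81.14 mol
n/ν for L = 219.5/2 = 109.8
n/ν for E = 81.14/1 = 81.14
Smallest n/ν is E → limiting reagent.
L consumed = (2/1) × 81.14 = 162.3 mol
L remaining = 219.5 − 162.3 = 57.20 mol

57.2 mol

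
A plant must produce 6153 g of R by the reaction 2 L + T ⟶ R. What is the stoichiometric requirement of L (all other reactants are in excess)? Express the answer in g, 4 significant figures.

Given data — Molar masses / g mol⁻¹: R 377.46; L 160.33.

5227 g

n(R) = 6153 / 377.46 = 16.30 mol
n(L) = (2/1) × 16.30 = 32.60 mol
mass = 32.60 × 160.33 = 5227 g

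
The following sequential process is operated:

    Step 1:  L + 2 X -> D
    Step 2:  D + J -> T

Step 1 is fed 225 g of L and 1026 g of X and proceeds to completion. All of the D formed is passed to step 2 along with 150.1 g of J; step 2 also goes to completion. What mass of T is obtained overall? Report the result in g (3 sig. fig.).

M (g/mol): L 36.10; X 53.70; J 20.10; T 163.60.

Step 1:
n(L) = 225.0 / 36.10 = 6.233 mol
n(X) = 1026 / 53.70 = 19.11 mol
n/ν for L = 6.233/1 = 6.233
n/ν for X = 19.11/2 = 9.555
Smallest n/ν is L → limiting reagent.
n(D) produced = (1/1) × 6.233 = 6.233 mol
Step 2:
n(D) available = 6.233 mol
n(J) = 150.1 / 20.10 = 7.468 mol
n/ν for D = 6.233/1 = 6.233
n/ν for J = 7.468/1 = 7.468
Smallest n/ν is D → limiting reagent.
n(T) = (1/1) × 6.233 = 6.233 mol
mass = 6.233 × 163.60 = 1020 g

1020 g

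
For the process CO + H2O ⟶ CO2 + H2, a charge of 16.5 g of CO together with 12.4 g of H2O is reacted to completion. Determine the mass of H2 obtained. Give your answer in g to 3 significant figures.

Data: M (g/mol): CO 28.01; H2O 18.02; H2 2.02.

1.19 g

n(CO) = 16.50 / 28.01 = 0.5891 mol
n(H2O) = 12.40 / 18.02 = 0.6881 mol
n/ν for CO = 0.5891/1 = 0.5891
n/ν for H2O = 0.6881/1 = 0.6881
Smallest n/ν is CO → limiting reagent.
n(H2) = (1/1) × 0.5891 = 0.5891 mol
mass = 0.5891 × 2.02 = 1.190 g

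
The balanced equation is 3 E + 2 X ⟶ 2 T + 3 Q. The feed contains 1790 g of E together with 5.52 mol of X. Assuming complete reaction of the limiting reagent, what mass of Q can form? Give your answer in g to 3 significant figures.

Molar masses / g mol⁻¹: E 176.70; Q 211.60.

1750 g

n(E) = 1790 / 176.70 = 10.13 mol
n(X) = 5.520 mol
n/ν for E = 10.13/3 = 3.377
n/ν for X = 5.520/2 = 2.760
Smallest n/ν is X → limiting reagent.
n(Q) = (3/2) × 5.520 = 8.280 mol
mass = 8.280 × 211.60 = 1752 g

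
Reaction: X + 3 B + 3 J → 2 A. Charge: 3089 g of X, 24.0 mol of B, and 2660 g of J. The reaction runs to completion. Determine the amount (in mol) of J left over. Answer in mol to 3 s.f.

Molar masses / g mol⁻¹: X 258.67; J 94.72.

4.08 mol

n(X) = 3089 / 258.67 = 11.94 mol
n(B) = 24.00 mol
n(J) = 2660 / 94.72 = 28.08 mol
n/ν → X: 11.94, B: 8.000, J: 9.360; B is limiting.
J consumed = (3/3) × 24.00 = 24.00 mol
J remaining = 28.08 − 24.00 = 4.080 mol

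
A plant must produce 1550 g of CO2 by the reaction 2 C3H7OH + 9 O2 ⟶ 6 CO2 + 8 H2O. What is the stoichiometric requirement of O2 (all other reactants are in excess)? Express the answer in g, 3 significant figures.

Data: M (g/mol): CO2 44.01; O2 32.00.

n(CO2) = 1550 / 44.01 = 35.22 mol
n(O2) = (9/6) × 35.22 = 52.83 mol
mass = 52.83 × 32.00 = 1691 g

1690 g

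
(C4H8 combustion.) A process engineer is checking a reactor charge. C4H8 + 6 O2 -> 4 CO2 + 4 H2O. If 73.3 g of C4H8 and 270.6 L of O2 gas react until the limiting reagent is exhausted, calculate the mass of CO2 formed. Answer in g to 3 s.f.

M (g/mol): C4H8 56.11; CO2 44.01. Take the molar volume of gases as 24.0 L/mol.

n(C4H8) = 73.30 / 56.11 = 1.306 mol
n(O2) = 270.6 / 24.0 = 11.28 mol
n/ν for C4H8 = 1.306/1 = 1.306
n/ν for O2 = 11.28/6 = 1.880
Smallest n/ν is C4H8 → limiting reagent.
n(CO2) = (4/1) × 1.306 = 5.224 mol
mass = 5.224 × 44.01 = 229.9 g

230 g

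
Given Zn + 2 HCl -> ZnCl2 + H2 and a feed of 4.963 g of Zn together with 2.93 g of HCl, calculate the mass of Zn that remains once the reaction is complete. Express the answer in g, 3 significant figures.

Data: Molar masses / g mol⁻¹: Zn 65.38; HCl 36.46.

n(Zn) = 4.963 / 65.38 = 0.07591 mol
n(HCl) = 2.930 / 36.46 = 0.08036 mol
n/ν for Zn = 0.07591/1 = 0.07591
n/ν for HCl = 0.08036/2 = 0.04018
Smallest n/ν is HCl → limiting reagent.
Zn consumed = (1/2) × 0.08036 = 0.04018 mol
Zn remaining = 0.07591 − 0.04018 = 0.03573 mol
mass = 0.03573 × 65.38 = 2.336 g

2.34 g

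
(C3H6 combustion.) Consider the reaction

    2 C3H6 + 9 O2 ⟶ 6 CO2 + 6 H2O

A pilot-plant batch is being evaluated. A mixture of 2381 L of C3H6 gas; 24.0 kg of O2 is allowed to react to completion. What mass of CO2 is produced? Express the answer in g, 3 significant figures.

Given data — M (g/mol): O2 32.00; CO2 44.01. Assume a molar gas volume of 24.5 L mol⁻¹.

12800 g

n(C3H6) = 2381 / 24.5 = 97.18 mol
n(O2) = 24.00×1000 / 32.00 = 750.0 mol
n/ν → C3H6: 48.59, O2: 83.33; C3H6 is limiting.
n(CO2) = (6/2) × 97.18 = 291.5 mol
mass = 291.5 × 44.01 = 12830 g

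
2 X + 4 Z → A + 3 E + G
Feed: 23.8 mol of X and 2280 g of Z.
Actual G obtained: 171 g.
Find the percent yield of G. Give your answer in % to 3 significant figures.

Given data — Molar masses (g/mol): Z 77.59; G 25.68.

n(X) = 23.80 mol
n(Z) = 2280 / 77.59 = 29.39 mol
n/ν for X = 23.80/2 = 11.90
n/ν for Z = 29.39/4 = 7.348
Smallest n/ν is Z → limiting reagent.
theoretical n(G) = (1/4) × 29.39 = 7.348 mol → 188.7 g
% yield = 171 / 188.7 × 100 = 90.62 %

90.6 %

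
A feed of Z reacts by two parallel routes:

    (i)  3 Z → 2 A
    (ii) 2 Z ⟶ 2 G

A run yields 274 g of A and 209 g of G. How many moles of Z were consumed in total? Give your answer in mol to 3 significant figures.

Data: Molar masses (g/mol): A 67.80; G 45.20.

n(A) = 274 / 67.80 = 4.041 mol
n(G) = 209 / 45.20 = 4.624 mol
n(Z) via (i) = (3/2)×4.041 = 6.062 mol
n(Z) via (ii) = (2/2)×4.624 = 4.624 mol
total n(Z) = 6.062 + 4.624 = 10.69 mol

10.7 mol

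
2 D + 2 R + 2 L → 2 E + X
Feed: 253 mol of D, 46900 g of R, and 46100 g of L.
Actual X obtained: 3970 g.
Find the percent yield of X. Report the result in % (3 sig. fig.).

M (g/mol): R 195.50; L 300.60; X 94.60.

54.7 %

n(D) = 253.0 mol
n(R) = 46900 / 195.50 = 239.9 mol
n(L) = 46100 / 300.60 = 153.4 mol
n/ν for D = 253.0/2 = 126.5
n/ν for R = 239.9/2 = 120.0
n/ν for L = 153.4/2 = 76.70
Smallest n/ν is L → limiting reagent.
theoretical n(X) = (1/2) × 153.4 = 76.70 mol → 7256 g
% yield = 3970 / 7256 × 100 = 54.71 %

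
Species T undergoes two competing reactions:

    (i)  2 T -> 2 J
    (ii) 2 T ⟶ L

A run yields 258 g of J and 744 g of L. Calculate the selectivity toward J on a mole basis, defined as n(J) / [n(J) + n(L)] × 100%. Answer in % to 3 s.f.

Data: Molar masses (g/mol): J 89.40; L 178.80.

41.0 %

n(J) = 258 / 89.40 = 2.886 mol
n(L) = 744 / 178.80 = 4.161 mol
selectivity = 2.886/(2.886+4.161) × 100 = 40.95 %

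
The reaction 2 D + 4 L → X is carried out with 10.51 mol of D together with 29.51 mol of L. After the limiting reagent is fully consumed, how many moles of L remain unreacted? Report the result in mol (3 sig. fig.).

8.49 mol

n(D) = 10.51 mol
n(L) = 29.51 mol
n/ν for D = 10.51/2 = 5.255
n/ν for L = 29.51/4 = 7.378
Smallest n/ν is D → limiting reagent.
L consumed = (4/2) × 10.51 = 21.02 mol
L remaining = 29.51 − 21.02 = 8.490 mol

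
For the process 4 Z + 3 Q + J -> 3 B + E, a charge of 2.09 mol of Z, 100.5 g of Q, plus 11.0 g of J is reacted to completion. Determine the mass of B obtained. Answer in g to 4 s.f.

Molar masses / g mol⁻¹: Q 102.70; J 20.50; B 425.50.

n(Z) = 2.090 mol
n(Q) = 100.5 / 102.70 = 0.9786 mol
n(J) = 11.00 / 20.50 = 0.5366 mol
n/ν → Z: 0.5225, Q: 0.3262, J: 0.5366; Q is limiting.
n(B) = (3/3) × 0.9786 = 0.9786 mol
mass = 0.9786 × 425.50 = 416.4 g

416.4 g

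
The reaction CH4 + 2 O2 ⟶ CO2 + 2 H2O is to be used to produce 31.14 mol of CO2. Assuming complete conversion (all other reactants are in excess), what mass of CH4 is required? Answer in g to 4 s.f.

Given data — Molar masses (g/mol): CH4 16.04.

n(CO2) = 31.14 mol
n(CH4) = (1/1) × 31.14 = 31.14 mol
mass = 31.14 × 16.04 = 499.5 g

499.5 g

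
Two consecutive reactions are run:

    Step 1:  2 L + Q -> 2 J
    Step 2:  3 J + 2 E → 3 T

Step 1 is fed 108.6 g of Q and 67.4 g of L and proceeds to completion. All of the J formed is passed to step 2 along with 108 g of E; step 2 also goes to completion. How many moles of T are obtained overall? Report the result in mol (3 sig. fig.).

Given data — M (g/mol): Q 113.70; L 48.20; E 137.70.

1.18 mol

Step 1:
n(Q) = 108.6 / 113.70 = 0.9551 mol
n(L) = 67.40 / 48.20 = 1.398 mol
n/ν → Q: 0.9551, L: 0.6990; L is limiting.
n(J) produced = (2/2) × 1.398 = 1.398 mol
Step 2:
n(J) available = 1.398 mol
n(E) = 108.0 / 137.70 = 0.7843 mol
n/ν → J: 0.4660, E: 0.3922; E is limiting.
n(T) = (3/2) × 0.7843 = 1.176 mol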